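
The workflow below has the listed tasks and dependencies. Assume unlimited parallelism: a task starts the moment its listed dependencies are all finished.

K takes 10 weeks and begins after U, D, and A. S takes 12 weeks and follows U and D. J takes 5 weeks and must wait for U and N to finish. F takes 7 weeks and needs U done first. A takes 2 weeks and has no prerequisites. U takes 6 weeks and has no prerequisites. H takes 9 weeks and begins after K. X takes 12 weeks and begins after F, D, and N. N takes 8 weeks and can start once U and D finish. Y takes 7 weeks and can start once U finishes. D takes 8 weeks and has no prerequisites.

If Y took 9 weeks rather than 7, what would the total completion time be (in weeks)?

As given, the longest chain is D→N→X = 8+8+12 = 28, so the finish is 28 weeks.
Y has 15 weeks of float (longest path through it is 13).
No other chain overtakes it, so the finish is 28 weeks.

28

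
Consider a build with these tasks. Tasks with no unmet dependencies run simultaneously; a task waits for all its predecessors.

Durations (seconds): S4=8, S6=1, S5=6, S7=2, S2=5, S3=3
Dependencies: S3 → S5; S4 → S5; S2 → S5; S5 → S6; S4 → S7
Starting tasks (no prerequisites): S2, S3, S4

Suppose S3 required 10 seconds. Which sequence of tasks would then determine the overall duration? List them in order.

Critical path before the change: S4→S5→S6 = 8+6+1 = 15 giving 15 seconds.
The longest path through S3 is only 10 seconds, so S3 has float 5.
New critical path: S3→S5→S6 = 10+6+1 = 17 ⇒ 17 seconds.

S3, S5, S6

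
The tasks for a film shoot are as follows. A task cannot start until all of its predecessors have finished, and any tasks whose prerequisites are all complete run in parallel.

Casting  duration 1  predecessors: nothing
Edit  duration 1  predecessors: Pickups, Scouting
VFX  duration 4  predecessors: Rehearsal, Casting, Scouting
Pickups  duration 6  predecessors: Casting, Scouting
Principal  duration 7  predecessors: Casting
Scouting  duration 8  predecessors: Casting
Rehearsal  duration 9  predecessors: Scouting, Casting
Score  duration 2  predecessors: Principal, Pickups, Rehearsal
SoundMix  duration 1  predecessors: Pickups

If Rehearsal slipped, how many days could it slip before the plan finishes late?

0

Critical path: Casting→Scouting→Rehearsal→VFX = 1+8+9+4 = 22, so the finish is 22 days.
Rehearsal finishes as early as 18 and must finish by 18.
So Rehearsal can slip 18 − 18 = 0 days.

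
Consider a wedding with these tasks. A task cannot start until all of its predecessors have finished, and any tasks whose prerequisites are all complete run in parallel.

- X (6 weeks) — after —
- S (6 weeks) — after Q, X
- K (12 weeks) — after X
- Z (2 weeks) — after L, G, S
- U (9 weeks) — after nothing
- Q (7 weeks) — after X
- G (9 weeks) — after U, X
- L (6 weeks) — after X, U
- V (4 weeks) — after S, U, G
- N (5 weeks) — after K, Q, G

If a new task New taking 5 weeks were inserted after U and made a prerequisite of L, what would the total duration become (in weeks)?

23

Originally the wedding takes 23 weeks.
With New inserted, L now waits for max(X, U, New).
New critical path: X→K→N = 6+12+5 = 23 ⇒ 23 weeks.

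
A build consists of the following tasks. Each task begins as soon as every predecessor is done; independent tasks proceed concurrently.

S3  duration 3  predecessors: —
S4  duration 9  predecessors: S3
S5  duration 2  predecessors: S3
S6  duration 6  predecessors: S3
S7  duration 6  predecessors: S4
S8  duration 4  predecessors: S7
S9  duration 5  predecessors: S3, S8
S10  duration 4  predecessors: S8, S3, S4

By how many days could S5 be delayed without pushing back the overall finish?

The longest chain is S3→S4→S7→S8→S9 = 3+9+6+4+5 = 27; overall finish 27 days.
The longest chain containing S5 totals 5 days.
So S5 can slip 27 − 5 = 22 days.

22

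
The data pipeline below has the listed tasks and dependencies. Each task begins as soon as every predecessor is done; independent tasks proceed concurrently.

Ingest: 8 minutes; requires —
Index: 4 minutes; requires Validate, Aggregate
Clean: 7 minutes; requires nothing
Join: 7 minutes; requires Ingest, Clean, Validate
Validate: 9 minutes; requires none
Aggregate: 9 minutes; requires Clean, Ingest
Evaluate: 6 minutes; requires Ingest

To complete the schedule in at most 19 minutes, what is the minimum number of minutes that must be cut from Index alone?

Current finish: 21 minutes; target: 19.
Index is on every critical path, so each minute cut from Index cuts the finish by one (this holds down to a finish of 18).
Need 21 − 19 = 2 minutes off Index → Index becomes 2 minutes, finish becomes 19.

2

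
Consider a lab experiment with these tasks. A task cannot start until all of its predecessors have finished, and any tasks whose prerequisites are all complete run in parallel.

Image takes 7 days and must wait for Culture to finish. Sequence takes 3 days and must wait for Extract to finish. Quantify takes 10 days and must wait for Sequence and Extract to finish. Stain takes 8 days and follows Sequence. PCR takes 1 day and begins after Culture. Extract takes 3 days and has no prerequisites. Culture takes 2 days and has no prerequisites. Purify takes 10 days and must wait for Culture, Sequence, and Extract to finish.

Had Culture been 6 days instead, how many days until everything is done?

The binding path is Extract→Sequence→Purify = 3+3+10 = 16; finish at 16 days.
The longest path through Culture is only 12 days, so Culture has float 4.
New critical path: Culture→Purify = 6+10 = 16 ⇒ 16 days.

16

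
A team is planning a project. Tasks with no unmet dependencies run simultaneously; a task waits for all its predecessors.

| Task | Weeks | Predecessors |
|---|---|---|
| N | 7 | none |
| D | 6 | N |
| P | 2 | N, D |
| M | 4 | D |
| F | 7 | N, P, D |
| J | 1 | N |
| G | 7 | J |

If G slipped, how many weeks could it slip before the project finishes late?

7

N→D→P→F = 7+6+2+7 = 22 sets the makespan at 22 weeks.
Longest path through G: 15 weeks (earliest finish 15, latest finish 22).
Slack of G = 15 − 8 = 7 weeks.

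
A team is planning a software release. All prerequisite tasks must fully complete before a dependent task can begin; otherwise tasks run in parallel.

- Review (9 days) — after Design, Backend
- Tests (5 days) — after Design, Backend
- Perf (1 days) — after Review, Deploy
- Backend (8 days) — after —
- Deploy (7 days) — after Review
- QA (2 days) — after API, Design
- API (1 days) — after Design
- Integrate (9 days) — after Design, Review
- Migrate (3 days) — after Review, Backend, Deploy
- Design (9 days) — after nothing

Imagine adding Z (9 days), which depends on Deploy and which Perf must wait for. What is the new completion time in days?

35

Originally the plan takes 28 days.
With Z inserted, Perf now waits for max(Review, Deploy, Z).
New critical path: Design→Review→Deploy→Z→Perf = 9+9+7+9+1 = 35 ⇒ 35 days.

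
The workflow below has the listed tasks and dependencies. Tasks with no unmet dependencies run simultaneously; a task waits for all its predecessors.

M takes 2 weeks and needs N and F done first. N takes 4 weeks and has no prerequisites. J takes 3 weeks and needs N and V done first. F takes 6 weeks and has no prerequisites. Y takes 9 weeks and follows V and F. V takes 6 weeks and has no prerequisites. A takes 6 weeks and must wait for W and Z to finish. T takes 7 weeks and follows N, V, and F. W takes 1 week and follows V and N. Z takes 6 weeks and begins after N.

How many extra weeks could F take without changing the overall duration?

1

Critical path: N→Z→A = 4+6+6 = 16, so the finish is 16 weeks.
The longest chain containing F totals 15 weeks.
So F can slip 7 − 6 = 1 week.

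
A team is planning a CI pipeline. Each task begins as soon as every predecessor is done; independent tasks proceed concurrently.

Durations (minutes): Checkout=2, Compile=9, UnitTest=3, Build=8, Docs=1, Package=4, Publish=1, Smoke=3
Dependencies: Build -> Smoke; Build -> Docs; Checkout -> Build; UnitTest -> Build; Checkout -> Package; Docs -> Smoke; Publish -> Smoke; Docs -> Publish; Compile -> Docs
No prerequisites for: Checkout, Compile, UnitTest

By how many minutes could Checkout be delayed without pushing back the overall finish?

Critical path: UnitTest→Build→Docs→Publish→Smoke = 3+8+1+1+3 = 16, so the finish is 16 minutes.
The longest chain containing Checkout totals 15 minutes.
Slack of Checkout = 1 − 0 = 1 minute.

1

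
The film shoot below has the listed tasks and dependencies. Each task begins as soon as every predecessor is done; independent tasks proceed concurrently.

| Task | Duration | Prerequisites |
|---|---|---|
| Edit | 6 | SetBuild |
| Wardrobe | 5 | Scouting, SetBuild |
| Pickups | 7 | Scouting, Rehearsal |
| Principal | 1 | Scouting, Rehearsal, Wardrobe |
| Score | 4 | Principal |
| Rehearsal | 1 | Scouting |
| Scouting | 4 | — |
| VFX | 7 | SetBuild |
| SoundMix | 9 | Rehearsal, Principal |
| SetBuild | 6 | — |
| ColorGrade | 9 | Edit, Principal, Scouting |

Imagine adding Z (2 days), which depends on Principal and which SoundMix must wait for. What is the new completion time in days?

Originally the film shoot takes 21 days.
With Z inserted, SoundMix now waits for max(Rehearsal, Principal, Z).
New critical path: SetBuild→Wardrobe→Principal→Z→SoundMix = 6+5+1+2+9 = 23 ⇒ 23 days.

23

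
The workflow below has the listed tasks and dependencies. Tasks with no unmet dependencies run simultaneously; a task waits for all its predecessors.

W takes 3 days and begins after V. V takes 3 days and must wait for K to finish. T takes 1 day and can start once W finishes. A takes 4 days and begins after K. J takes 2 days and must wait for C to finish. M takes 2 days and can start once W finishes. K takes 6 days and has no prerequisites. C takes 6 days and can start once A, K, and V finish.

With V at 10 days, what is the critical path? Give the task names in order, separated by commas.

Critical path before the change: K→A→C→J = 6+4+6+2 = 18 giving 18 days.
V has 1 day of float (longest path through it is 17).
Now K→V→C→J = 6+10+6+2 = 24 is longest, so the finish becomes 24 days.

K, V, C, J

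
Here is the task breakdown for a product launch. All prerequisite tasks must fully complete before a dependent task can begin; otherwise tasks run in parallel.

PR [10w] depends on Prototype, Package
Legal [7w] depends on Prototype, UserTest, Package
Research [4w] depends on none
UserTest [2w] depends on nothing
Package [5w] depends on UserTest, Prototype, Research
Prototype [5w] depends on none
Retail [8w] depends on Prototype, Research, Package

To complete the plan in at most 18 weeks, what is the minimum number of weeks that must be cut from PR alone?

2

Current finish: 20 weeks; target: 18.
PR is on every critical path, so each week cut from PR cuts the finish by one (this holds down to a finish of 18).
Need 20 − 18 = 2 weeks off PR → PR becomes 8 weeks, finish becomes 18.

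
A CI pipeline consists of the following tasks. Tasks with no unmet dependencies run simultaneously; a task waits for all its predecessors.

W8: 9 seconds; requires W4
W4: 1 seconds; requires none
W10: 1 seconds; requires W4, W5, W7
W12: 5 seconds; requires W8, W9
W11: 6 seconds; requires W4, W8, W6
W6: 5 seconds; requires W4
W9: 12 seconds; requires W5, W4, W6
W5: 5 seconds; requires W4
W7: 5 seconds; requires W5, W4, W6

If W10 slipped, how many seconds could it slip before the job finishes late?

The longest chain is W4→W5→W9→W12 = 1+5+12+5 = 23; overall finish 23 seconds.
W10 finishes as early as 12 and must finish by 23.
Slack of W10 = 22 − 11 = 11 seconds.

11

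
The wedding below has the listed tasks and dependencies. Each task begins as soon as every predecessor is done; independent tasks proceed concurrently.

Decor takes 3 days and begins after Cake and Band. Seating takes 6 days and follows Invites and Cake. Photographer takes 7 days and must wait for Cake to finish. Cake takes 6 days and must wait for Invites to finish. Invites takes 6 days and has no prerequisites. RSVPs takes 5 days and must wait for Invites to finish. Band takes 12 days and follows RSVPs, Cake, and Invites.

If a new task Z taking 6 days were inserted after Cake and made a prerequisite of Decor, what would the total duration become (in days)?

27

Originally the wedding takes 27 days.
With Z inserted, Decor now waits for max(Cake, Band, Z).
New critical path: Invites→Cake→Band→Decor = 6+6+12+3 = 27 ⇒ 27 days.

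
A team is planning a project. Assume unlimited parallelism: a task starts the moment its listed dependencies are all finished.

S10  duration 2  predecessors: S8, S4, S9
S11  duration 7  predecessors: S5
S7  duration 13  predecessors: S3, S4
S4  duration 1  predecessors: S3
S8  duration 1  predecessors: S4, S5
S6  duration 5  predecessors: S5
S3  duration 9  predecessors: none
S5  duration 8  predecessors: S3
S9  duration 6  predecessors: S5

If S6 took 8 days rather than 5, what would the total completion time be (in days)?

Baseline: S3→S5→S9→S10 = 9+8+6+2 = 25 → 25 days.
The longest path through S6 is only 22 days, so S6 has float 3.
The binding chain switches to S3→S5→S6 = 9+8+8 = 25; finish 25 days.

25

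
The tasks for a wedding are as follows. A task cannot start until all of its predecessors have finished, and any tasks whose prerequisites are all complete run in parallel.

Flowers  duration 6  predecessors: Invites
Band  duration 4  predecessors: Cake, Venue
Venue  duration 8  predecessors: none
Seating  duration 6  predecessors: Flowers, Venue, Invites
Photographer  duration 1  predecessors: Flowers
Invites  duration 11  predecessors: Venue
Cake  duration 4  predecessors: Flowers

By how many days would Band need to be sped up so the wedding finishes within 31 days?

2

Current finish: 33 days; target: 31.
Band is on every critical path, so each day cut from Band cuts the finish by one (this holds down to a finish of 31).
Need 33 − 31 = 2 days off Band → Band becomes 2 days, finish becomes 31.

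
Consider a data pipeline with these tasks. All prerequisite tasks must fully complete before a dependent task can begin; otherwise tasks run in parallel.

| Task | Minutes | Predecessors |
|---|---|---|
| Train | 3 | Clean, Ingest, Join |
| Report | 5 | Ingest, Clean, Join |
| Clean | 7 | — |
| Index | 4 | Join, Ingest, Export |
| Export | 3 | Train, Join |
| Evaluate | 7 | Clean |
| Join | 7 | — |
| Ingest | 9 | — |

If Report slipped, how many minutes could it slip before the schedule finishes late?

5

Critical path: Ingest→Train→Export→Index = 9+3+3+4 = 19, so the finish is 19 minutes.
The longest chain containing Report totals 14 minutes.
Float = 19 − 14 = 5.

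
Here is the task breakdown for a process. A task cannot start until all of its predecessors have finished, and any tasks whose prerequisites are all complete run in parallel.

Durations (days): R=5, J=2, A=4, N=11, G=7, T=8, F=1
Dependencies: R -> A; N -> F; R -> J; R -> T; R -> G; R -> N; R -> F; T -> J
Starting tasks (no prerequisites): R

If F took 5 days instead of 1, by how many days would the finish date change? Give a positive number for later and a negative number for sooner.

4

The binding path is R→N→F = 5+11+1 = 17; finish at 17 days.
F lies on that path, so at 5 days the path becomes 21 days.
The critical path is still R→N→F; finish is now 21 days.
Change in finish: 21 − 17 = +4 days.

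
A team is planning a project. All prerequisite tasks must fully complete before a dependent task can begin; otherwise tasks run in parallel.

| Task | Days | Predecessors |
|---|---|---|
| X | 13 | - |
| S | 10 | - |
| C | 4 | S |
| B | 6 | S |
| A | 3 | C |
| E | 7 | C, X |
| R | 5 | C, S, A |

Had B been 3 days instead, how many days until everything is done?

As given, the longest chain is S→C→A→R = 10+4+3+5 = 22, so the finish is 22 days.
The longest path through B is only 16 days, so B has float 6.
No other chain overtakes it, so the finish is 22 days.

22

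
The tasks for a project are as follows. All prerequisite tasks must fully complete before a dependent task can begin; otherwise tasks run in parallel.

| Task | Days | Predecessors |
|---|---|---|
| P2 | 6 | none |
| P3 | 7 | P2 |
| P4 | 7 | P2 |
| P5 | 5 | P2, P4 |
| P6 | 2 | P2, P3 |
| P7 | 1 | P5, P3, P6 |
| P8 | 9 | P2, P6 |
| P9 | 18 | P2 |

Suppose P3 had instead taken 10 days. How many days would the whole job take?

Baseline: P2→P3→P6→P8 = 6+7+2+9 = 24 → 24 days.
Since P3 is critical, the +3 change carries straight to that chain (now 27 days).
That remains the longest chain; total 27 days.

27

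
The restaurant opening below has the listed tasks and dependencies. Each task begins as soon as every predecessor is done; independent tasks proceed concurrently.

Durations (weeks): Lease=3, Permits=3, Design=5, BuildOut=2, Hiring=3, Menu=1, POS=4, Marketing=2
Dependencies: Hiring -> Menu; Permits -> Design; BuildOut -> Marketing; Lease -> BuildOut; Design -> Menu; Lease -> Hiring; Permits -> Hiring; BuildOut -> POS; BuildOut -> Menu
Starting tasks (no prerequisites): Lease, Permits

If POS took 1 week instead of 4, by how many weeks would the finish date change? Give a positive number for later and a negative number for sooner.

0

Actual critical path: Lease→BuildOut→POS = 3+2+4 = 9 ⇒ 9 weeks.
POS is on the critical path; changing it to 1 makes that path 6 weeks.
Now Permits→Design→Menu = 3+5+1 = 9 is longest, so the finish becomes 9 weeks.
Change in finish: 9 − 9 = +0 weeks.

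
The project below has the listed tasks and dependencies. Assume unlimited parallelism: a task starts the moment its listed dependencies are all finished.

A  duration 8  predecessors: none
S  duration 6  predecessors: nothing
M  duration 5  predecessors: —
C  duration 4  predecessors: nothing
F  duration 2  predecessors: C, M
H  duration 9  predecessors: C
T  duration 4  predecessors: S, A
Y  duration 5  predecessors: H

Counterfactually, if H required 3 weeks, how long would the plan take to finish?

Baseline: C→H→Y = 4+9+5 = 18 → 18 weeks.
Since H is critical, the -6 change carries straight to that chain (now 12 weeks).
The binding chain switches to A→T = 8+4 = 12; finish 12 weeks.

12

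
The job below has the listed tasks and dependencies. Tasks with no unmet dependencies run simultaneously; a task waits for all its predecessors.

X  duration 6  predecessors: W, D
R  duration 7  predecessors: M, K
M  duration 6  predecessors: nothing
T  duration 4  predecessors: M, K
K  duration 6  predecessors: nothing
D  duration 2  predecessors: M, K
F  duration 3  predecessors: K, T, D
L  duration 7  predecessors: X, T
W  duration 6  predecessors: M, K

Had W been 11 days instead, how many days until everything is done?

Actual critical path: K→W→X→L = 6+6+6+7 = 25 ⇒ 25 days.
W is on the critical path; changing it to 11 makes that path 30 days.
That remains the longest chain; total 30 days.

30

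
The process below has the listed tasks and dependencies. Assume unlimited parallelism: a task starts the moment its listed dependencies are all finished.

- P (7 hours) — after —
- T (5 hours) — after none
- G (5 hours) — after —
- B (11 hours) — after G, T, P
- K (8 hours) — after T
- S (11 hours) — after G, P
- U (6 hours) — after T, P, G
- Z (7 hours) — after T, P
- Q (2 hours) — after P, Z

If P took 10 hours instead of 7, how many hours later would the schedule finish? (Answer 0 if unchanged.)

3

Critical path before the change: P→B = 7+11 = 18 giving 18 hours.
Since P is critical, the +3 change carries straight to that chain (now 21 hours).
That remains the longest chain; total 21 hours.
Change in finish: 21 − 18 = +3 hours.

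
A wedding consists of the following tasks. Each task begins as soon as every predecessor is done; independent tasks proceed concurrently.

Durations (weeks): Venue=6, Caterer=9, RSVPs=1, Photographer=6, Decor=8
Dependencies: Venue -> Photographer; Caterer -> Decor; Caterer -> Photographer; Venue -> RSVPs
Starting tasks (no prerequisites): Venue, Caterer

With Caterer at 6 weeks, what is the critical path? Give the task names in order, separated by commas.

As given, the longest chain is Caterer→Decor = 9+8 = 17, so the finish is 17 weeks.
Caterer is on the critical path; changing it to 6 makes that path 14 weeks.
That remains the longest chain; total 14 weeks.

Caterer, Decor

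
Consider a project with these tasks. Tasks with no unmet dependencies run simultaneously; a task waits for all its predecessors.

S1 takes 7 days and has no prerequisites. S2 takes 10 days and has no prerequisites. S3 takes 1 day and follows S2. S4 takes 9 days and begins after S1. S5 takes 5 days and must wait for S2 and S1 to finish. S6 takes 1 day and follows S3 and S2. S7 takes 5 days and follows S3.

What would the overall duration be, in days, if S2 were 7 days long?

16

Critical path before the change: S2→S3→S7 = 10+1+5 = 16 giving 16 days.
S2 is on the critical path; changing it to 7 makes that path 13 days.
The binding chain switches to S1→S4 = 7+9 = 16; finish 16 days.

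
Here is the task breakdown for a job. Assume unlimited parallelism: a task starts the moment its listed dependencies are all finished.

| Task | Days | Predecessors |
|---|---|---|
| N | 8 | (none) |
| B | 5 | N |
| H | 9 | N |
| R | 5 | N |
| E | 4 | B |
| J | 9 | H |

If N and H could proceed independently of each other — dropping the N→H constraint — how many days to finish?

18

With the dependency in place, N→H→J = 8+9+9 = 26 sets the finish at 26 days.
Without N→H, H's earliest start moves from 8 to 0.
New critical path: H→J = 9+9 = 18 ⇒ 18 days.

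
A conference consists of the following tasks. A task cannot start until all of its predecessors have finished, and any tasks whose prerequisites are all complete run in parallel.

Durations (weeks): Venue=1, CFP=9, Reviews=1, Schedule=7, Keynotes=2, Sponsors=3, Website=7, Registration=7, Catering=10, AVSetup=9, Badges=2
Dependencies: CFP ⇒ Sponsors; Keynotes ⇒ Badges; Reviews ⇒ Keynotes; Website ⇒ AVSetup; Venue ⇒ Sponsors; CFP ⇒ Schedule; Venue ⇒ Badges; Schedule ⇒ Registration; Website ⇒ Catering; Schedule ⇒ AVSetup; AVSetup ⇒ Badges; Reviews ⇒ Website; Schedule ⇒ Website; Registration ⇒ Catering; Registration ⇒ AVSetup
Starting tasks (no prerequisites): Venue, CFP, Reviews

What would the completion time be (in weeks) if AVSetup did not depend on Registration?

34

With the dependency in place, CFP→Schedule→Website→AVSetup→Badges = 9+7+7+9+2 = 34 sets the finish at 34 weeks.
Dropping Registration→AVSetup doesn't change AVSetup's earliest start (23); another predecessor still binds.
The longest chain is now CFP→Schedule→Website→AVSetup→Badges = 9+7+7+9+2 = 34, so the conference takes 34 weeks.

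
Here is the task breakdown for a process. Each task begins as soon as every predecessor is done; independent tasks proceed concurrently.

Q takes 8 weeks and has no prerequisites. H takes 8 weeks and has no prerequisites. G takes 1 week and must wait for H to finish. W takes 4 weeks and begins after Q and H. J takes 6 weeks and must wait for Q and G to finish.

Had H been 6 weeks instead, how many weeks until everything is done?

14

Actual critical path: H→G→J = 8+1+6 = 15 ⇒ 15 weeks.
H is on the critical path; changing it to 6 makes that path 13 weeks.
Now Q→J = 8+6 = 14 is longest, so the finish becomes 14 weeks.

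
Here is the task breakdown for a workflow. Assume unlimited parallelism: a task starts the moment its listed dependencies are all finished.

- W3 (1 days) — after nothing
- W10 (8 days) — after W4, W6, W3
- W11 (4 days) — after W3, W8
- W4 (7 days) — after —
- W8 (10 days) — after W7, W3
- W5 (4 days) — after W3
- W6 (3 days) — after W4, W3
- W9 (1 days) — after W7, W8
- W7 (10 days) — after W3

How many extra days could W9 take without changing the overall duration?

The longest chain is W3→W7→W8→W11 = 1+10+10+4 = 25; overall finish 25 days.
Longest path through W9: 22 days (earliest finish 22, latest finish 25).
Slack of W9 = 24 − 21 = 3 days.

3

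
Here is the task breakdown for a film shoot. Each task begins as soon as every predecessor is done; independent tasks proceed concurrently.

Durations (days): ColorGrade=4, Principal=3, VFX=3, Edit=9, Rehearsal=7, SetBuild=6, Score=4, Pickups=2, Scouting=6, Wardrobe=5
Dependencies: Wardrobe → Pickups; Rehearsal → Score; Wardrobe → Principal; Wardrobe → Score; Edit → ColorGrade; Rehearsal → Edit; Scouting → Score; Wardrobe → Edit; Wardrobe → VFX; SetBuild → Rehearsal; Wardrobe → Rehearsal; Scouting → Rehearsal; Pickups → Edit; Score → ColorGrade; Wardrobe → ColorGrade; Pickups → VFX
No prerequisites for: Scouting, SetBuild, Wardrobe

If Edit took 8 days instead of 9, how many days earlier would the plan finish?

1

The binding path is Scouting→Rehearsal→Edit→ColorGrade = 6+7+9+4 = 26; finish at 26 days.
Since Edit is critical, the -1 change carries straight to that chain (now 25 days).
No other chain overtakes it, so the finish is 25 days.
Change in finish: 25 − 26 = -1 days.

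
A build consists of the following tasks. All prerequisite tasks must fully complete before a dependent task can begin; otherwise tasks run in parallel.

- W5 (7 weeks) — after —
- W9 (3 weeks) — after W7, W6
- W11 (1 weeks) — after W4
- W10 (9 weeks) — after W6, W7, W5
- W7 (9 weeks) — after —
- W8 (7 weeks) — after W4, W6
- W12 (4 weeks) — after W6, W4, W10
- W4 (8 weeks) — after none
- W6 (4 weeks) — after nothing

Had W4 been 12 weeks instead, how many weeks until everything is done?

Baseline: W7→W10→W12 = 9+9+4 = 22 → 22 weeks.
W4 is off the critical path — its longest chain is 15 weeks, giving 7 of slack.
That remains the longest chain; total 22 weeks.

22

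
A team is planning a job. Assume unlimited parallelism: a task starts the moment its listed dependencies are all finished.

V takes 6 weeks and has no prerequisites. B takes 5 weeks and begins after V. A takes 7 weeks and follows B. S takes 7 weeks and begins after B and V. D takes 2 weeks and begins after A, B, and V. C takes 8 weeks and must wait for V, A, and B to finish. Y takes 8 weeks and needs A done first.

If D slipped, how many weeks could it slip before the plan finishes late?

6

The longest chain is V→B→A→C = 6+5+7+8 = 26; overall finish 26 weeks.
The longest chain containing D totals 20 weeks.
Slack of D = 24 − 18 = 6 weeks.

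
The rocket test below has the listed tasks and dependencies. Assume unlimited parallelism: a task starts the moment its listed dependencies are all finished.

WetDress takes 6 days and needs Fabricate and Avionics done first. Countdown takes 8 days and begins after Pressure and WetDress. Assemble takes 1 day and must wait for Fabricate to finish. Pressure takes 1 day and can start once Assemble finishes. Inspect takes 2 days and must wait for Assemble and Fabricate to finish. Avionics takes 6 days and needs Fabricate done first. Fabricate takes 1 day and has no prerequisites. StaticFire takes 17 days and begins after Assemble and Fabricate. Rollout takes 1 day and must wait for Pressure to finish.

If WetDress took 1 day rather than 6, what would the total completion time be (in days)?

The binding path is Fabricate→Avionics→WetDress→Countdown = 1+6+6+8 = 21; finish at 21 days.
WetDress is on the critical path; changing it to 1 makes that path 16 days.
Now Fabricate→Assemble→StaticFire = 1+1+17 = 19 is longest, so the finish becomes 19 days.

19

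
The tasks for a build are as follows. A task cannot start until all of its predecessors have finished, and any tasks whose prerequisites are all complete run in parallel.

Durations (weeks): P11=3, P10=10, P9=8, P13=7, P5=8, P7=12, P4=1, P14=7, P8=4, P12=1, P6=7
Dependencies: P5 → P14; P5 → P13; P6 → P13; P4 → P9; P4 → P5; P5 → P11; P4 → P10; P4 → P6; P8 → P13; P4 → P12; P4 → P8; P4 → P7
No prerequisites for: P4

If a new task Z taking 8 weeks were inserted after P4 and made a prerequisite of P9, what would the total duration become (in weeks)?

17

Originally the schedule takes 16 weeks.
With Z inserted, P9 now waits for max(P4, Z).
New critical path: P4→Z→P9 = 1+8+8 = 17 ⇒ 17 weeks.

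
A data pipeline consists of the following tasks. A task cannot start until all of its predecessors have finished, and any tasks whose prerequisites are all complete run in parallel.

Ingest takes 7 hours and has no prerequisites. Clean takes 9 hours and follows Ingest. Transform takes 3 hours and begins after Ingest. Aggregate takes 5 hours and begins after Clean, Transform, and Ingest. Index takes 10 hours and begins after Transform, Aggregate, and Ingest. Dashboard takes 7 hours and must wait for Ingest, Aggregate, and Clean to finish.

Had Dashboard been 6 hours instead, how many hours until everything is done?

Critical path before the change: Ingest→Clean→Aggregate→Index = 7+9+5+10 = 31 giving 31 hours.
Dashboard has 3 hours of float (longest path through it is 28).
No other chain overtakes it, so the finish is 31 hours.

31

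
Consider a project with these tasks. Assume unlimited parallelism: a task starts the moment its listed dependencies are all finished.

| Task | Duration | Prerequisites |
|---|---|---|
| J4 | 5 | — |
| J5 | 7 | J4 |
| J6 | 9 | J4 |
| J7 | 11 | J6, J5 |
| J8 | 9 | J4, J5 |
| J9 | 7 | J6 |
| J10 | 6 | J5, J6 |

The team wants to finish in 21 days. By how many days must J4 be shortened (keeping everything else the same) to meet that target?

Current finish: 25 days; target: 21.
J4 is on every critical path, so each day cut from J4 cuts the finish by one (this holds down to a finish of 21).
Need 25 − 21 = 4 days off J4 → J4 becomes 1 day, finish becomes 21.

4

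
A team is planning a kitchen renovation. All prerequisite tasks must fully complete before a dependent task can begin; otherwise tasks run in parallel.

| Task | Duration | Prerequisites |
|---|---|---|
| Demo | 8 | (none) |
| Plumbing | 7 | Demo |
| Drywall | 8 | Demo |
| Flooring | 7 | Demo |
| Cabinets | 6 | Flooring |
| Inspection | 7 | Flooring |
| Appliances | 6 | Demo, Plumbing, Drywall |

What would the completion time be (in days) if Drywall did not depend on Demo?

22

With the dependency in place, Demo→Drywall→Appliances = 8+8+6 = 22 sets the finish at 22 days.
Without Demo→Drywall, Drywall's earliest start moves from 8 to 0.
The longest chain is now Demo→Flooring→Inspection = 8+7+7 = 22, so the schedule takes 22 days.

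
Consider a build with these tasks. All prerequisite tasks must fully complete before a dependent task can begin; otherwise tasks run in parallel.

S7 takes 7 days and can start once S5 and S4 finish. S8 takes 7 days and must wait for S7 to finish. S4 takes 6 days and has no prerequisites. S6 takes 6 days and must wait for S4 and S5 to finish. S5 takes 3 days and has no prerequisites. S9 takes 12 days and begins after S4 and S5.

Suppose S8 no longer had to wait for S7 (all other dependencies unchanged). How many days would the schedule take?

18

Before: longest chain S4→S7→S8 = 6+7+7 = 20, finish 20.
Without S7→S8, S8's earliest start moves from 13 to 0.
After: S4→S9 = 6+12 = 18 → 18 days.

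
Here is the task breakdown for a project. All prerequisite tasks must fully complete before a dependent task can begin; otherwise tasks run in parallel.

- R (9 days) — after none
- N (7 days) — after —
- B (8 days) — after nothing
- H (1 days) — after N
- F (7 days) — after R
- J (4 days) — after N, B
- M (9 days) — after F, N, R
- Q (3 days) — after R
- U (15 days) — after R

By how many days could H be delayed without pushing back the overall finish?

Critical path: R→F→M = 9+7+9 = 25, so the finish is 25 days.
H finishes as early as 8 and must finish by 25.
Slack of H = 24 − 7 = 17 days.

17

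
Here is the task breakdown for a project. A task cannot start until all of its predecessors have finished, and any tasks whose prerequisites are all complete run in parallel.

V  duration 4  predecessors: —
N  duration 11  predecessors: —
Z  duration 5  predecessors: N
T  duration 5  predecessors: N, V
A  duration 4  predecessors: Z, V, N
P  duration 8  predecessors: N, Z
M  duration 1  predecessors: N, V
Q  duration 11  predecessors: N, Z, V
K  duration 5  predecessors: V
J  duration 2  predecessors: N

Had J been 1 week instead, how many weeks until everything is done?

Actual critical path: N→Z→Q = 11+5+11 = 27 ⇒ 27 weeks.
J is off the critical path — its longest chain is 13 weeks, giving 14 of slack.
That remains the longest chain; total 27 weeks.

27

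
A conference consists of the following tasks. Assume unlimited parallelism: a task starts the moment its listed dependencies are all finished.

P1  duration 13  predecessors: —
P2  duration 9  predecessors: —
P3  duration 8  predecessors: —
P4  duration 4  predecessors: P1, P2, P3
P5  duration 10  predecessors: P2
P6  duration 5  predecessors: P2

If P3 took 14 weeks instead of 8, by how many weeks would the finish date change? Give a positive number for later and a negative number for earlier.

The binding path is P2→P5 = 9+10 = 19; finish at 19 weeks.
P3 is off the critical path — its longest chain is 12 weeks, giving 7 of slack.
No other chain overtakes it, so the finish is 19 weeks.
Change in finish: 19 − 19 = +0 weeks.

0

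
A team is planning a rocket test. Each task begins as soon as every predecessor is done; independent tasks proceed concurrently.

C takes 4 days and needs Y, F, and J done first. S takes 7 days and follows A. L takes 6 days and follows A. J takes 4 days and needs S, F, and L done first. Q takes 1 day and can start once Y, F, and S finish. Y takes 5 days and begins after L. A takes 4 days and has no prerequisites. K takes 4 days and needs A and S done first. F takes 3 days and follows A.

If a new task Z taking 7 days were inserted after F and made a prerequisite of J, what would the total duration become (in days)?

22

Originally the schedule takes 19 days.
With Z inserted, J now waits for max(S, F, L, Z).
New critical path: A→F→Z→J→C = 4+3+7+4+4 = 22 ⇒ 22 days.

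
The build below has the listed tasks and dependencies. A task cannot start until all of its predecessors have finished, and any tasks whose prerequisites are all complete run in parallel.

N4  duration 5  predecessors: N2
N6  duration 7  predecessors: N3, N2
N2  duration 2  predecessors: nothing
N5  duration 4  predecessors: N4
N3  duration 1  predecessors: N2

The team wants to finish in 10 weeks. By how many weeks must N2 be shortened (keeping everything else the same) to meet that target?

1

Current finish: 11 weeks; target: 10.
N2 is on every critical path, so each week cut from N2 cuts the finish by one (this holds down to a finish of 10).
Need 11 − 10 = 1 week off N2 → N2 becomes 1 week, finish becomes 10.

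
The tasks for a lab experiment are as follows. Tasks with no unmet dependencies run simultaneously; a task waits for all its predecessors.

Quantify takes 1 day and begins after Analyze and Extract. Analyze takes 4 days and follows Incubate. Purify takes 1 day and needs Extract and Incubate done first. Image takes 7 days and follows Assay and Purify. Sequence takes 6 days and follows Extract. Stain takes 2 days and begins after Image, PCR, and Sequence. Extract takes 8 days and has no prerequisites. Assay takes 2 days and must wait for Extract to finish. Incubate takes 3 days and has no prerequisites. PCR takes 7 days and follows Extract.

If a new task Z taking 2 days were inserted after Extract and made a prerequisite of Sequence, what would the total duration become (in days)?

Originally the project takes 19 days.
With Z inserted, Sequence now waits for max(Extract, Z).
New critical path: Extract→Assay→Image→Stain = 8+2+7+2 = 19 ⇒ 19 days.

19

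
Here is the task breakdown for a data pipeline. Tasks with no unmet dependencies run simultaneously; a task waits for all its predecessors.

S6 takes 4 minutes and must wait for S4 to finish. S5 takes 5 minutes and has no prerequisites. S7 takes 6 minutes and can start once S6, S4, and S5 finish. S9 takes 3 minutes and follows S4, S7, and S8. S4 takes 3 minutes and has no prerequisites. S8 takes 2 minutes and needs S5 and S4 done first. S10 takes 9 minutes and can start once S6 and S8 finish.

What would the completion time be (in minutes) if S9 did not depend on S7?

16

Original critical path: S4→S6→S7→S9 = 3+4+6+3 = 16 ⇒ 16 minutes.
Without S7→S9, S9's earliest start moves from 13 to 7.
The longest chain is now S4→S6→S10 = 3+4+9 = 16, so the project takes 16 minutes.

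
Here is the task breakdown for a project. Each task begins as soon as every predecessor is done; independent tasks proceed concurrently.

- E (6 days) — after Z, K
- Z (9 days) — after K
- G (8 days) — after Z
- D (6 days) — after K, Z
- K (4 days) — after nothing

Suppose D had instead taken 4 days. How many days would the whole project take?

The binding path is K→Z→G = 4+9+8 = 21; finish at 21 days.
The longest path through D is only 19 days, so D has float 2.
The critical path is still K→Z→G; finish is now 21 days.

21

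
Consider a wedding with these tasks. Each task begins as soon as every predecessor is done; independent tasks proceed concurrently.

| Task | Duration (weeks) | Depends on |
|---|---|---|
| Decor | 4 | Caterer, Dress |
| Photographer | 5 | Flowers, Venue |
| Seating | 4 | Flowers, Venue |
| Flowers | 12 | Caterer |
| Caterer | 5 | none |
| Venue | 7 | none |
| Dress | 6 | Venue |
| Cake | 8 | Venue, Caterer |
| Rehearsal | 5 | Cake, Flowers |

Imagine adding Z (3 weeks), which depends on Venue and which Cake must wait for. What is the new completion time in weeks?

Originally the project takes 22 weeks.
With Z inserted, Cake now waits for max(Venue, Caterer, Z).
New critical path: Venue→Z→Cake→Rehearsal = 7+3+8+5 = 23 ⇒ 23 weeks.

23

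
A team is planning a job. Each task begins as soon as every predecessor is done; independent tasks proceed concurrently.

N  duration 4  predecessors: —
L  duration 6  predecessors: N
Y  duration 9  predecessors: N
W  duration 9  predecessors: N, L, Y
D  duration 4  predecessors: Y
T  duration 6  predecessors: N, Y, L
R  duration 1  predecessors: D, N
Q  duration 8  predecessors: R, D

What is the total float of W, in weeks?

4

N→Y→D→R→Q = 4+9+4+1+8 = 26 sets the makespan at 26 weeks.
W finishes as early as 22 and must finish by 26.
Slack of W = 17 − 13 = 4 weeks.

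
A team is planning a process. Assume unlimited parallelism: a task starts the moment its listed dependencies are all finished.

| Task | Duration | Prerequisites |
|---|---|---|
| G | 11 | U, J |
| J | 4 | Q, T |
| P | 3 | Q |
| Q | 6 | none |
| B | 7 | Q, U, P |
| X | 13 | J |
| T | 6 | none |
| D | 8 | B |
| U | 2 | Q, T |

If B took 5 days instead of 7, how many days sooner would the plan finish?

1

Baseline: Q→P→B→D = 6+3+7+8 = 24 → 24 days.
B lies on that path, so at 5 days the path becomes 22 days.
Now Q→J→X = 6+4+13 = 23 is longest, so the finish becomes 23 days.
Change in finish: 23 − 24 = -1 days.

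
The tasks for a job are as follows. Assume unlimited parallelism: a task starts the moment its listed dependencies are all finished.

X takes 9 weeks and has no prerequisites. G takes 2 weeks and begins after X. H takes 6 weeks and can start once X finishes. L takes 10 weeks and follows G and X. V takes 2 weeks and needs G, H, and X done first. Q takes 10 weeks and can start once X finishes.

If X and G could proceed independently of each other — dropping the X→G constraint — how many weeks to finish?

Before: longest chain X→G→L = 9+2+10 = 21, finish 21.
Without X→G, G's earliest start moves from 9 to 0.
After: X→L = 9+10 = 19 → 19 weeks.

19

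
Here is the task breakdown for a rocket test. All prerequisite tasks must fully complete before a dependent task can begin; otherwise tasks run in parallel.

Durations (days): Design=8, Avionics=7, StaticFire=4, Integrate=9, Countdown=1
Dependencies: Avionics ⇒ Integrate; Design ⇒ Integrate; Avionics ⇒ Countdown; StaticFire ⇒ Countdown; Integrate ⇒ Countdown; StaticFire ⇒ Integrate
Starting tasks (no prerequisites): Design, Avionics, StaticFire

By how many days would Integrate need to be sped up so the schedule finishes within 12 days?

6

Current finish: 18 days; target: 12.
Integrate is on every critical path, so each day cut from Integrate cuts the finish by one (this holds down to a finish of 10).
Need 18 − 12 = 6 days off Integrate → Integrate becomes 3 days, finish becomes 12.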